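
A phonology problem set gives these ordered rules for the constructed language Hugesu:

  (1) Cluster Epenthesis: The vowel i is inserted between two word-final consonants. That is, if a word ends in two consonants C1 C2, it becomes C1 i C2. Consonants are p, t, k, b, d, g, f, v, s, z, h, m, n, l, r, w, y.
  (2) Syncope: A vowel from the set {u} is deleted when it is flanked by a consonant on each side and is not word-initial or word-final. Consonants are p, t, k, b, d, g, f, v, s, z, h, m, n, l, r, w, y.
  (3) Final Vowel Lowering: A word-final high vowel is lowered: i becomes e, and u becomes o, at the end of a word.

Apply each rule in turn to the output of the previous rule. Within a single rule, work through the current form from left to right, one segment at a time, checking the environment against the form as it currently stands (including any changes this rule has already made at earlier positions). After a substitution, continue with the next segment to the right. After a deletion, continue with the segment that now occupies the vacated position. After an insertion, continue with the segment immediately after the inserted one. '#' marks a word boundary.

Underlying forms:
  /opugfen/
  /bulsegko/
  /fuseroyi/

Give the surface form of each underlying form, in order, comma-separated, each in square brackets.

/opugfen/:
  (1) Cluster Epenthesis: no change — [opugfen]
  (2) Syncope: [opugfen] → [opgfen]
  (3) Final Vowel Lowering: no change — [opgfen]
/bulsegko/:
  (1) Cluster Epenthesis: no change — [bulsegko]
  (2) Syncope: [bulsegko] → [blsegko]
  (3) Final Vowel Lowering: no change — [blsegko]
/fuseroyi/:
  (1) Cluster Epenthesis: no change — [fuseroyi]
  (2) Syncope: [fuseroyi] → [fseroyi]
  (3) Final Vowel Lowering: [fseroyi] → [fseroye]

[opgfen], [blsegko], [fseroye]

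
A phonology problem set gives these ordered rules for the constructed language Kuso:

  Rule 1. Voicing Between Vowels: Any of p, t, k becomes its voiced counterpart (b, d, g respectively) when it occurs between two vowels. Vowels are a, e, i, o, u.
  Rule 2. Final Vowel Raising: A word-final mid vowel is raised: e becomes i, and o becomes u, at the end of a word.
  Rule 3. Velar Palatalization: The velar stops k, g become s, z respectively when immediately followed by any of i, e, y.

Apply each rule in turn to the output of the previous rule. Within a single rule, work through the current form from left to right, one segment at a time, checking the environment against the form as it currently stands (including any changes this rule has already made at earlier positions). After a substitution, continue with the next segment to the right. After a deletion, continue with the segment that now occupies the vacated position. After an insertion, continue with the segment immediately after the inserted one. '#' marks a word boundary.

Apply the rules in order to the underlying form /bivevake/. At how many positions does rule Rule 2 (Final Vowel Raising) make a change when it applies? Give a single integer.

1

Rule 1 Voicing Between Vowels: [bivevake] → [bivevage]
Rule 2 Final Vowel Raising: [bivevage] → [bivevagi]
Rule 3 Velar Palatalization: [bivevagi] → [bivevazi]
Rule Rule 2 changed 1 position(s).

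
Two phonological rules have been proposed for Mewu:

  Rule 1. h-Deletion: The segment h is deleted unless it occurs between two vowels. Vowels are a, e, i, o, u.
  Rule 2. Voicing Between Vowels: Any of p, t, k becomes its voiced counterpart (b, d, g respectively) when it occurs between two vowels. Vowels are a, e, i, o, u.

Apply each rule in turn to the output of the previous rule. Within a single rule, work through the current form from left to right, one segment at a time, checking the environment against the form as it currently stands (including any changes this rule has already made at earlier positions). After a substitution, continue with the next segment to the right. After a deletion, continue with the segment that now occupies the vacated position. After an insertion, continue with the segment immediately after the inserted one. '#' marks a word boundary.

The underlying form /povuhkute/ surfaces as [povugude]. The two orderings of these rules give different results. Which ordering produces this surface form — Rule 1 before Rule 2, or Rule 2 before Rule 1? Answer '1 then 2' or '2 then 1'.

1 then 2

Order 1 then 2:
  1 h-Deletion: [povuhkute] → [povukute]
  2 Voicing Between Vowels: [povukute] → [povugude]
  result: [povugude]
Order 2 then 1:
  2 Voicing Between Vowels: [povuhkute] → [povuhkude]
  1 h-Deletion: [povuhkude] → [povukude]
  result: [povukude]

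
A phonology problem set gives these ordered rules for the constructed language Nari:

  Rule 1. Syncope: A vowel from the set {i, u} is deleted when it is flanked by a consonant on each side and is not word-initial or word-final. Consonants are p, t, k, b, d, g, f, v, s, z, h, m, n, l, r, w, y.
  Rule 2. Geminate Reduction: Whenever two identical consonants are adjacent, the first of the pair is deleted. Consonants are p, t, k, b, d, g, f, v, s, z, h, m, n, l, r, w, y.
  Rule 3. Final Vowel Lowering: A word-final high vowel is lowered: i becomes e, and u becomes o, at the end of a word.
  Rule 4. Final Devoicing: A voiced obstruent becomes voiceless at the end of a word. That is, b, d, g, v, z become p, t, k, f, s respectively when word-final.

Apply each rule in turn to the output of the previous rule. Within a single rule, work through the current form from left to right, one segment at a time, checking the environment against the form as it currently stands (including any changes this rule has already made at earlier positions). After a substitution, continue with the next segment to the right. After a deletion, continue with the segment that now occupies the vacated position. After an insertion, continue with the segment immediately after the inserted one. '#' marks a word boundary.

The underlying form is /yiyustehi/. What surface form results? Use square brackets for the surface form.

Rule 1 Syncope: [yiyustehi] → [yystehi]
Rule 2 Geminate Reduction: [yystehi] → [ystehi]
Rule 3 Final Vowel Lowering: [ystehi] → [ystehe]
Rule 4 Final Devoicing: no change — [ystehe]

[ystehe]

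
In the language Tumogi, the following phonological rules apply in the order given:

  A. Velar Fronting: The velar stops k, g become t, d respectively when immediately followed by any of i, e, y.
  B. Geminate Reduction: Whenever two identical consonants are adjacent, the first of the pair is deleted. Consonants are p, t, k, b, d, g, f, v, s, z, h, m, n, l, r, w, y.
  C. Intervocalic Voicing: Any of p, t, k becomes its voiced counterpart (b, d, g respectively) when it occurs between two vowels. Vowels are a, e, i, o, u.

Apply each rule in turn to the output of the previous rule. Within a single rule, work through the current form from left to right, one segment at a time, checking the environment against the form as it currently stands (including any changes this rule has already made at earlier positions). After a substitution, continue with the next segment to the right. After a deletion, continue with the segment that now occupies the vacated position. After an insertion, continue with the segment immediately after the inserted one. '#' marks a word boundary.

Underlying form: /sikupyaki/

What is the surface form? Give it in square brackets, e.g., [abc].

[sigupyadi]

A Velar Fronting: [sikupyaki] → [sikupyati]
B Geminate Reduction: no change — [sikupyati]
C Intervocalic Voicing: [sikupyati] → [sigupyadi]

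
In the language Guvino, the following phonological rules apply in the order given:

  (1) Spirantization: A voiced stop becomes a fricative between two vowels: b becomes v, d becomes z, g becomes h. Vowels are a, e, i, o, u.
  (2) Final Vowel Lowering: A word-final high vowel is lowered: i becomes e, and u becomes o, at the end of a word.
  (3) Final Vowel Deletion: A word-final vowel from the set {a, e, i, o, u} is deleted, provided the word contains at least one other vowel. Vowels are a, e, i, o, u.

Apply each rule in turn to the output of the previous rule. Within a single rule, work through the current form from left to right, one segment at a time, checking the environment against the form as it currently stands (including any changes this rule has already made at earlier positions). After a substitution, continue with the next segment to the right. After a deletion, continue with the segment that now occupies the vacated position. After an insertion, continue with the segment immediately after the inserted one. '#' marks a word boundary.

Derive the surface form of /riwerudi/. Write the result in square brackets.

(1) Spirantization: [riwerudi] → [riweruzi]
(2) Final Vowel Lowering: [riweruzi] → [riweruze]
(3) Final Vowel Deletion: [riweruze] → [riweruz]

[riweruz]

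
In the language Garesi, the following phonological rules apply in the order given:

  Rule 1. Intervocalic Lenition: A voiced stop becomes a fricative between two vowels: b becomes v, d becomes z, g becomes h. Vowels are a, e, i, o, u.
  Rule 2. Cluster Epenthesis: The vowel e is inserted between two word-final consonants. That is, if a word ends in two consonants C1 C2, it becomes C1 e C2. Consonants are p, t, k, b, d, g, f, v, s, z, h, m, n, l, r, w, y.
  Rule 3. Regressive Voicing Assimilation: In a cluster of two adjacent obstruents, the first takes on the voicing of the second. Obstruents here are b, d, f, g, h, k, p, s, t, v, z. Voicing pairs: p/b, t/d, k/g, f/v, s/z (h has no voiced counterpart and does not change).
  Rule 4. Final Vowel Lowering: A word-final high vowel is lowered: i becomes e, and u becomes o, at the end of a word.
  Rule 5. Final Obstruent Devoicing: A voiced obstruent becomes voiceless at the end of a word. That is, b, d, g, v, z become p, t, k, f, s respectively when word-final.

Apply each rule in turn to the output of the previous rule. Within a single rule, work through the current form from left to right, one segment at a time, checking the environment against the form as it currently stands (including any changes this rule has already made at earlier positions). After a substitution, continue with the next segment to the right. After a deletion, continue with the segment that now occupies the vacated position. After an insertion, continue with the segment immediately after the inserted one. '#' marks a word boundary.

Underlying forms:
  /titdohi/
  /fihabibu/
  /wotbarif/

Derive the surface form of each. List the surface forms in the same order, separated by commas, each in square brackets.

/titdohi/:
  Rule 1 Intervocalic Lenition: no change — [titdohi]
  Rule 2 Cluster Epenthesis: no change — [titdohi]
  Rule 3 Regressive Voicing Assimilation: [titdohi] → [tiddohi]
  Rule 4 Final Vowel Lowering: [tiddohi] → [tiddohe]
  Rule 5 Final Obstruent Devoicing: no change — [tiddohe]
/fihabibu/:
  Rule 1 Intervocalic Lenition: [fihabibu] → [fihavivu]
  Rule 2 Cluster Epenthesis: no change — [fihavivu]
  Rule 3 Regressive Voicing Assimilation: no change — [fihavivu]
  Rule 4 Final Vowel Lowering: [fihavivu] → [fihavivo]
  Rule 5 Final Obstruent Devoicing: no change — [fihavivo]
/wotbarif/:
  Rule 1 Intervocalic Lenition: no change — [wotbarif]
  Rule 2 Cluster Epenthesis: no change — [wotbarif]
  Rule 3 Regressive Voicing Assimilation: [wotbarif] → [wodbarif]
  Rule 4 Final Vowel Lowering: no change — [wodbarif]
  Rule 5 Final Obstruent Devoicing: no change — [wodbarif]

[tiddohe], [fihavivo], [wodbarif]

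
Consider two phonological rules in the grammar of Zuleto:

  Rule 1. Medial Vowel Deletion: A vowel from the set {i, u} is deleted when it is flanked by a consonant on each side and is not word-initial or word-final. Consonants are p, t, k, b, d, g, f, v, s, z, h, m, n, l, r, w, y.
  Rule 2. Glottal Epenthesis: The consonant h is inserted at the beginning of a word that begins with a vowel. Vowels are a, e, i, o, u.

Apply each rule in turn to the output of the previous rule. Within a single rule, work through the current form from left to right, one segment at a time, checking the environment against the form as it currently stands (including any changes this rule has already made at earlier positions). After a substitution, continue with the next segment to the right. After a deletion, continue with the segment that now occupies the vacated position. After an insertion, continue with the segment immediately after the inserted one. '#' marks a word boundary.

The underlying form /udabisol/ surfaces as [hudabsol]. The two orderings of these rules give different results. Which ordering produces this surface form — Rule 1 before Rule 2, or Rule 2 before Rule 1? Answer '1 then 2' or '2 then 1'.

Order 1 then 2:
  1 Medial Vowel Deletion: [udabisol] → [udabsol]
  2 Glottal Epenthesis: [udabsol] → [hudabsol]
  result: [hudabsol]
Order 2 then 1:
  2 Glottal Epenthesis: [udabisol] → [hudabisol]
  1 Medial Vowel Deletion: [hudabisol] → [hdabsol]
  result: [hdabsol]

1 then 2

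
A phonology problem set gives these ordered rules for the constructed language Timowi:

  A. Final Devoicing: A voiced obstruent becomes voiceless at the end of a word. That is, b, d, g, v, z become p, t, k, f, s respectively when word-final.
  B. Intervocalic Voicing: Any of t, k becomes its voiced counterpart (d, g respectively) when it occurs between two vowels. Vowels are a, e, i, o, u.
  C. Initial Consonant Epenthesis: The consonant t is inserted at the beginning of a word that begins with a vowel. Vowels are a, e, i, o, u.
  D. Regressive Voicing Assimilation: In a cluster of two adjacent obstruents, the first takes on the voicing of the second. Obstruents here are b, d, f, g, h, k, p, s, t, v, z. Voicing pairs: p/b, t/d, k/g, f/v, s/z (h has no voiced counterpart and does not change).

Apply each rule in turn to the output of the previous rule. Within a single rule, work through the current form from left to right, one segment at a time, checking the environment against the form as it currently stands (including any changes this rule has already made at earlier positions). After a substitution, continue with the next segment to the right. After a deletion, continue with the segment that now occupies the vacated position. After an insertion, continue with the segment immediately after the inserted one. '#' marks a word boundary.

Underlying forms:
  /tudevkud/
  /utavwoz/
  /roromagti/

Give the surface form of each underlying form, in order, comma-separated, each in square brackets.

/tudevkud/:
  A Final Devoicing: [tudevkud] → [tudevkut]
  B Intervocalic Voicing: no change — [tudevkut]
  C Initial Consonant Epenthesis: no change — [tudevkut]
  D Regressive Voicing Assimilation: [tudevkut] → [tudefkut]
/utavwoz/:
  A Final Devoicing: [utavwoz] → [utavwos]
  B Intervocalic Voicing: [utavwos] → [udavwos]
  C Initial Consonant Epenthesis: [udavwos] → [tudavwos]
  D Regressive Voicing Assimilation: no change — [tudavwos]
/roromagti/:
  A Final Devoicing: no change — [roromagti]
  B Intervocalic Voicing: no change — [roromagti]
  C Initial Consonant Epenthesis: no change — [roromagti]
  D Regressive Voicing Assimilation: [roromagti] → [roromakti]

[tudefkut], [tudavwos], [roromakti]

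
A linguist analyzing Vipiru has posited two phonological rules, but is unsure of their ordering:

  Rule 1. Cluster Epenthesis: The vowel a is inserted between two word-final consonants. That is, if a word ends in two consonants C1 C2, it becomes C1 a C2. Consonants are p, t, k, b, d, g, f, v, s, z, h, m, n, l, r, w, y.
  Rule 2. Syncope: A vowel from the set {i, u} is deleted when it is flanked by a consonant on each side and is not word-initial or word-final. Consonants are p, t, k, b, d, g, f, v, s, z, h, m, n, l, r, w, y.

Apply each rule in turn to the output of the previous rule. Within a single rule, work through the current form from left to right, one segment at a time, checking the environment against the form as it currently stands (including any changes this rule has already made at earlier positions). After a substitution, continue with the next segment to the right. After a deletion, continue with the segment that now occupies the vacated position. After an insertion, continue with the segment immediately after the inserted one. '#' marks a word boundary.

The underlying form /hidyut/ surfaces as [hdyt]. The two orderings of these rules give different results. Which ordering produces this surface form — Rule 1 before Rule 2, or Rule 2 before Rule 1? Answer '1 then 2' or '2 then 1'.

1 then 2

Order 1 then 2:
  1 Cluster Epenthesis: no change — [hidyut]
  2 Syncope: [hidyut] → [hdyt]
  result: [hdyt]
Order 2 then 1:
  2 Syncope: [hidyut] → [hdyt]
  1 Cluster Epenthesis: [hdyt] → [hdyat]
  result: [hdyat]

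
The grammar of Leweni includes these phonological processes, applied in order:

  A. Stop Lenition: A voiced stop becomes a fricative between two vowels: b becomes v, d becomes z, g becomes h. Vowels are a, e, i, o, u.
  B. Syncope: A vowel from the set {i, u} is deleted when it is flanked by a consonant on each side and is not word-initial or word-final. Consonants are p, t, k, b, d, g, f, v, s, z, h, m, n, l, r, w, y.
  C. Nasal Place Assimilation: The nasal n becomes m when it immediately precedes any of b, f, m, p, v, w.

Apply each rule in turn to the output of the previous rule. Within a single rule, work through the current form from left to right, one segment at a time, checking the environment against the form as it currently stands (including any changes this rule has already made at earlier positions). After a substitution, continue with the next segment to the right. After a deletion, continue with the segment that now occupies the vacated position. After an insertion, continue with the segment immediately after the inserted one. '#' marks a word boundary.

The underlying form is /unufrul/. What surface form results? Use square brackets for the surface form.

A Stop Lenition: no change — [unufrul]
B Syncope: [unufrul] → [unfrl]
C Nasal Place Assimilation: [unfrl] → [umfrl]

[umfrl]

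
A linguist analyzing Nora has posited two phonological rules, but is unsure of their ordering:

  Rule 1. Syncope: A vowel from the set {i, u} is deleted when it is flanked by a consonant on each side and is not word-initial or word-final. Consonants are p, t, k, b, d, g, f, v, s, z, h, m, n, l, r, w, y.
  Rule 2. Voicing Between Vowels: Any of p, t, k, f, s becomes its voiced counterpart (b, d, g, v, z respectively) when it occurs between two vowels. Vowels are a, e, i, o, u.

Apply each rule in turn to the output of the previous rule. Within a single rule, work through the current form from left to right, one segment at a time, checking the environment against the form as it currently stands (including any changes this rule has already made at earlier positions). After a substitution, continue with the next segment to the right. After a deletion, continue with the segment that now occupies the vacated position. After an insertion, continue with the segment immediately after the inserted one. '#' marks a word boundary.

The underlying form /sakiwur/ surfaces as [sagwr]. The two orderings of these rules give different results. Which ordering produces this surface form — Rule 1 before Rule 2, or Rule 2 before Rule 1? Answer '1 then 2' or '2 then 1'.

2 then 1

Order 1 then 2:
  1 Syncope: [sakiwur] → [sakwr]
  2 Voicing Between Vowels: no change — [sakwr]
  result: [sakwr]
Order 2 then 1:
  2 Voicing Between Vowels: [sakiwur] → [sagiwur]
  1 Syncope: [sagiwur] → [sagwr]
  result: [sagwr]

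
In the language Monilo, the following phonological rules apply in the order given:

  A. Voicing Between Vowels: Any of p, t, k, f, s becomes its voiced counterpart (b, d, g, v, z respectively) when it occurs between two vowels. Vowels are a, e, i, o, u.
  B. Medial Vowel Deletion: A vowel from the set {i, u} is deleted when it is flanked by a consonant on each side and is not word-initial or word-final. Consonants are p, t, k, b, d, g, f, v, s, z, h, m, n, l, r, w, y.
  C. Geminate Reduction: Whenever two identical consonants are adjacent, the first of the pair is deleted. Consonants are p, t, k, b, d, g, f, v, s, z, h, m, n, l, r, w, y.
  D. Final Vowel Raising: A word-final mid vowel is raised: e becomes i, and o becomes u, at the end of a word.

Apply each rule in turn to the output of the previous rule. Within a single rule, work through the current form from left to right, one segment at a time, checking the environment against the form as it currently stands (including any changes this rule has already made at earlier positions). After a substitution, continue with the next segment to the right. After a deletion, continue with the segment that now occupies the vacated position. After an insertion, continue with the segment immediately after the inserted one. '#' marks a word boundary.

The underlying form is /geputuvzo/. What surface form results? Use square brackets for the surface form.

A Voicing Between Vowels: [geputuvzo] → [gebuduvzo]
B Medial Vowel Deletion: [gebuduvzo] → [gebdvzo]
C Geminate Reduction: no change — [gebdvzo]
D Final Vowel Raising: [gebdvzo] → [gebdvzu]

[gebdvzu]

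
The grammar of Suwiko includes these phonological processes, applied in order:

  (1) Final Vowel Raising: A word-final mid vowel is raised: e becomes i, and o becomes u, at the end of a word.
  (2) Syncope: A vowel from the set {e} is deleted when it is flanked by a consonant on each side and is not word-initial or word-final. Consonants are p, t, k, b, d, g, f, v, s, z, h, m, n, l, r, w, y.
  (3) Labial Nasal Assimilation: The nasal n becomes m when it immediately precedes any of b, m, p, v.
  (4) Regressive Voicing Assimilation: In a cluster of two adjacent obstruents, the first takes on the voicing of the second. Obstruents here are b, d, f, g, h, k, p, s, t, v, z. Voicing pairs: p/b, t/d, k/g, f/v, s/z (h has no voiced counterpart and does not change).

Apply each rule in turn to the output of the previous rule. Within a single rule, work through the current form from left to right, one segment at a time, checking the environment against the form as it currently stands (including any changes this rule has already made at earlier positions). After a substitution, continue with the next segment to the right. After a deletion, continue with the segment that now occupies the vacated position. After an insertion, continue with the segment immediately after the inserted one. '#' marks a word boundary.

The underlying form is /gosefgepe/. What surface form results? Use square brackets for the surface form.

(1) Final Vowel Raising: [gosefgepe] → [gosefgepi]
(2) Syncope: [gosefgepi] → [gosfgpi]
(3) Labial Nasal Assimilation: no change — [gosfgpi]
(4) Regressive Voicing Assimilation: [gosfgpi] → [gosvkpi]

[gosvkpi]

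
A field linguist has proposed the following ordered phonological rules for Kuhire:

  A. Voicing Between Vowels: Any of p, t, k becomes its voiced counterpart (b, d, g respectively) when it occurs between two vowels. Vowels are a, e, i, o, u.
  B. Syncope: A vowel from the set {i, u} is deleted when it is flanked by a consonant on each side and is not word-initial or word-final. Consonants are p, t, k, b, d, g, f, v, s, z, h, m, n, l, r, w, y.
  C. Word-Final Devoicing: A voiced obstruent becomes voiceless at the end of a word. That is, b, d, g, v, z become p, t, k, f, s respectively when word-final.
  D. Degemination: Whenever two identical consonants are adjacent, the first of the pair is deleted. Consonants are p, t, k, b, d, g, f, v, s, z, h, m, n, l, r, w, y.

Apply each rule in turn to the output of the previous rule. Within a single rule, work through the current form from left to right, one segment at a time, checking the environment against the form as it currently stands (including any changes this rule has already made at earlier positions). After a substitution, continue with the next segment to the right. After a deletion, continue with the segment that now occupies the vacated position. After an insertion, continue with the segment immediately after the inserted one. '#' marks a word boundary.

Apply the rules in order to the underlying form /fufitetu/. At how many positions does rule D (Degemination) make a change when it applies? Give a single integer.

1

A Voicing Between Vowels: [fufitetu] → [fufidedu]
B Syncope: [fufidedu] → [ffdedu]
C Word-Final Devoicing: no change — [ffdedu]
D Degemination: [ffdedu] → [fdedu]
Rule D changed 1 position(s).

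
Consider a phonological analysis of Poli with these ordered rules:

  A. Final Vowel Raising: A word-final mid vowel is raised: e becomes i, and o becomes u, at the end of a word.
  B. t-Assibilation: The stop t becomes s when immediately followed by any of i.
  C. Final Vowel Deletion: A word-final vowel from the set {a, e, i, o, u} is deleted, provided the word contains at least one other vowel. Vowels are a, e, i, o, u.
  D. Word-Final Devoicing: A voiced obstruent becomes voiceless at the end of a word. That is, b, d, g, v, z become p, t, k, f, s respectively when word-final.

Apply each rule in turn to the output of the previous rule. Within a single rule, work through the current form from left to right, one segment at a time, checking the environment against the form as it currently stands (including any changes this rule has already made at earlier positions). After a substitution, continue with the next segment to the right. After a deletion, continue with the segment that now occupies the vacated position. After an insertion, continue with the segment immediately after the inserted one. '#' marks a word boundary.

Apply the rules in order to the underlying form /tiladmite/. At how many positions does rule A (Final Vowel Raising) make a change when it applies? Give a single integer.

A Final Vowel Raising: [tiladmite] → [tiladmiti]
B t-Assibilation: [tiladmiti] → [siladmisi]
C Final Vowel Deletion: [siladmisi] → [siladmis]
D Word-Final Devoicing: no change — [siladmis]
Rule A changed 1 position(s).

1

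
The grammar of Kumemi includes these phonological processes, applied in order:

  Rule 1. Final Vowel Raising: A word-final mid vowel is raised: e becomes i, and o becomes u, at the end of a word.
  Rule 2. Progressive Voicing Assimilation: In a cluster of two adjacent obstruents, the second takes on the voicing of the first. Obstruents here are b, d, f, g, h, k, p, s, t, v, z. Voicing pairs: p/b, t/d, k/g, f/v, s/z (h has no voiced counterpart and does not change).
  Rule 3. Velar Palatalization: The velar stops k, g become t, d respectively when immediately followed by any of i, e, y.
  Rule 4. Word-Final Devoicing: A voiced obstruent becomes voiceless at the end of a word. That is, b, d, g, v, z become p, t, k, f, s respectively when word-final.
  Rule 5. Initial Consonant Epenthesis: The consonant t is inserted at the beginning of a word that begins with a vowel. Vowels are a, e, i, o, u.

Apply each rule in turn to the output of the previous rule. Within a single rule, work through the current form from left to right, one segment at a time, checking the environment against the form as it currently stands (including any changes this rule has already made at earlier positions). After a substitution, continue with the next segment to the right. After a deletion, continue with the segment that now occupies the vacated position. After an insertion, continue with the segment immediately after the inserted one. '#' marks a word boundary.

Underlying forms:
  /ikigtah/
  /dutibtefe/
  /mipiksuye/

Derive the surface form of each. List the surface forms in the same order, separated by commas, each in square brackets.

/ikigtah/:
  Rule 1 Final Vowel Raising: no change — [ikigtah]
  Rule 2 Progressive Voicing Assimilation: [ikigtah] → [ikigdah]
  Rule 3 Velar Palatalization: [ikigdah] → [itigdah]
  Rule 4 Word-Final Devoicing: no change — [itigdah]
  Rule 5 Initial Consonant Epenthesis: [itigdah] → [titigdah]
/dutibtefe/:
  Rule 1 Final Vowel Raising: [dutibtefe] → [dutibtefi]
  Rule 2 Progressive Voicing Assimilation: [dutibtefi] → [dutibdefi]
  Rule 3 Velar Palatalization: no change — [dutibdefi]
  Rule 4 Word-Final Devoicing: no change — [dutibdefi]
  Rule 5 Initial Consonant Epenthesis: no change — [dutibdefi]
/mipiksuye/:
  Rule 1 Final Vowel Raising: [mipiksuye] → [mipiksuyi]
  Rule 2 Progressive Voicing Assimilation: no change — [mipiksuyi]
  Rule 3 Velar Palatalization: no change — [mipiksuyi]
  Rule 4 Word-Final Devoicing: no change — [mipiksuyi]
  Rule 5 Initial Consonant Epenthesis: no change — [mipiksuyi]

[titigdah], [dutibdefi], [mipiksuyi]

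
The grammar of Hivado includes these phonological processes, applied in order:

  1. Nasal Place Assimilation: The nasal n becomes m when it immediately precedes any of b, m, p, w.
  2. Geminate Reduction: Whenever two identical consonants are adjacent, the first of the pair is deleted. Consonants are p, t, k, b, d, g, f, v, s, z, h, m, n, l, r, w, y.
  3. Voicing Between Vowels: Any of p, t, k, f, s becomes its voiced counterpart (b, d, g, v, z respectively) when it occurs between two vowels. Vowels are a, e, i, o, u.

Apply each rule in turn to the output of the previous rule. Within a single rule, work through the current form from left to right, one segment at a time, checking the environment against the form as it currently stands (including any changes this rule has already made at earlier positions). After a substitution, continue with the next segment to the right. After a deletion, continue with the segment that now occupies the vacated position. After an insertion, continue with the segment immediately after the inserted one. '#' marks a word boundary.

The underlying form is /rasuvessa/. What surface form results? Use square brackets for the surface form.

[razuveza]

1 Nasal Place Assimilation: no change — [rasuvessa]
2 Geminate Reduction: [rasuvessa] → [rasuvesa]
3 Voicing Between Vowels: [rasuvesa] → [razuveza]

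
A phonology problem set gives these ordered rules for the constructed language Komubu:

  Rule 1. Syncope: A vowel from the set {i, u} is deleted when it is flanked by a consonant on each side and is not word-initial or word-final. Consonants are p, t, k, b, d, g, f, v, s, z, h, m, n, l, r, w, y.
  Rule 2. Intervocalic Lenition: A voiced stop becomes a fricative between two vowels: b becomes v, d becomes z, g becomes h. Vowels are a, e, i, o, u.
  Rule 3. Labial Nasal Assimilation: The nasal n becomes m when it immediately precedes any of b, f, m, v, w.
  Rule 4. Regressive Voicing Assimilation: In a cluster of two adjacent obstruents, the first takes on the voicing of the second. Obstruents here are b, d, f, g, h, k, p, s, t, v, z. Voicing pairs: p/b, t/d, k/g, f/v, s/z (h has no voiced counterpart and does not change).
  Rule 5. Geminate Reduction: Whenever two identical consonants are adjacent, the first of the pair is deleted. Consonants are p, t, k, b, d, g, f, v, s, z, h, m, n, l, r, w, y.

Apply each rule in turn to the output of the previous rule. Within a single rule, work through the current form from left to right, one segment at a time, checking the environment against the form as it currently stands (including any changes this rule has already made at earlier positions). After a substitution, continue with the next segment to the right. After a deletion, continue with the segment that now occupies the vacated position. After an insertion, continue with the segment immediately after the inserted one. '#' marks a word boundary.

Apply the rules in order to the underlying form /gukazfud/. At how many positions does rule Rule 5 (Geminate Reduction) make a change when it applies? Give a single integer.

Rule 1 Syncope: [gukazfud] → [gkazfd]
Rule 2 Intervocalic Lenition: no change — [gkazfd]
Rule 3 Labial Nasal Assimilation: no change — [gkazfd]
Rule 4 Regressive Voicing Assimilation: [gkazfd] → [kkasvd]
Rule 5 Geminate Reduction: [kkasvd] → [kasvd]
Rule Rule 5 changed 1 position(s).

1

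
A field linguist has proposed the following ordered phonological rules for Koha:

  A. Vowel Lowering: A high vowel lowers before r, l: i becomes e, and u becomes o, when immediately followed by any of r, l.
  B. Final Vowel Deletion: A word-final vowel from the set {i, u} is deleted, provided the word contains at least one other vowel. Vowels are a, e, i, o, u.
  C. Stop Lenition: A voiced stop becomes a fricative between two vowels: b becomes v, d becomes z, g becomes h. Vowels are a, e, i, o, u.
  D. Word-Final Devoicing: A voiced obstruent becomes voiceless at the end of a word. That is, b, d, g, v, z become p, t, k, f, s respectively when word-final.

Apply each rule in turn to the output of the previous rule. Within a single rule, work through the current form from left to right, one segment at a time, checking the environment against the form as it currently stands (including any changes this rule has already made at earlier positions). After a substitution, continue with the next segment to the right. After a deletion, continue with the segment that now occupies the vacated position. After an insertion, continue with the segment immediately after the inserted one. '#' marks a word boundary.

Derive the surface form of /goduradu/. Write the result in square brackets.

A Vowel Lowering: [goduradu] → [godoradu]
B Final Vowel Deletion: [godoradu] → [godorad]
C Stop Lenition: [godorad] → [gozorad]
D Word-Final Devoicing: [gozorad] → [gozorat]

[gozorat]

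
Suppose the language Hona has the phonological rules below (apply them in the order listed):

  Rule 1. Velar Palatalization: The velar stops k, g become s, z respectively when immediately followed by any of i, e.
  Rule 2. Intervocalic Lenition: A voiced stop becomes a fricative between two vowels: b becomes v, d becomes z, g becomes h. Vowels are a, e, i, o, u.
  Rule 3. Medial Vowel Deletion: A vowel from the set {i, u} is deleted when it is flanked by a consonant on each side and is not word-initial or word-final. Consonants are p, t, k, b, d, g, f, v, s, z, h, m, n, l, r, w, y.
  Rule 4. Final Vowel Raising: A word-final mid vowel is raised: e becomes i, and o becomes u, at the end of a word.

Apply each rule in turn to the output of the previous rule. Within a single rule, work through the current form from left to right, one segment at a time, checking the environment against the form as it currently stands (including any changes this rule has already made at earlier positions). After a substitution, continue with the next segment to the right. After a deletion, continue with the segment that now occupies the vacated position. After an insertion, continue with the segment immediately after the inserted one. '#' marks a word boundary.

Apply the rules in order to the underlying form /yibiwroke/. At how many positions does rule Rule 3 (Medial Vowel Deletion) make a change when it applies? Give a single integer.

2

Rule 1 Velar Palatalization: [yibiwroke] → [yibiwrose]
Rule 2 Intervocalic Lenition: [yibiwrose] → [yiviwrose]
Rule 3 Medial Vowel Deletion: [yiviwrose] → [yvwrose]
Rule 4 Final Vowel Raising: [yvwrose] → [yvwrosi]
Rule Rule 3 changed 2 position(s).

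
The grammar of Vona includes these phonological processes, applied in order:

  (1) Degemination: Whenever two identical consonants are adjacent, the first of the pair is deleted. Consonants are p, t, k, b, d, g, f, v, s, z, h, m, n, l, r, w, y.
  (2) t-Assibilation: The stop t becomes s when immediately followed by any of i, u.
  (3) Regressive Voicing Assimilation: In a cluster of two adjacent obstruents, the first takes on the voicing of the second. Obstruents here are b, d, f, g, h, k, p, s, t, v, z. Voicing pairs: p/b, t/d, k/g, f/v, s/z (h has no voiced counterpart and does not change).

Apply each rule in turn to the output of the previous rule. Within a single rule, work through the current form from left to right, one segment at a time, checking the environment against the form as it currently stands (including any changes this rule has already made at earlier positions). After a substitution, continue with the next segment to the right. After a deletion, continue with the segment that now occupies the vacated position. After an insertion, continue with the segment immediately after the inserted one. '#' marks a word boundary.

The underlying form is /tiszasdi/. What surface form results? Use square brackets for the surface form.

[sizzazdi]

(1) Degemination: no change — [tiszasdi]
(2) t-Assibilation: [tiszasdi] → [siszasdi]
(3) Regressive Voicing Assimilation: [siszasdi] → [sizzazdi]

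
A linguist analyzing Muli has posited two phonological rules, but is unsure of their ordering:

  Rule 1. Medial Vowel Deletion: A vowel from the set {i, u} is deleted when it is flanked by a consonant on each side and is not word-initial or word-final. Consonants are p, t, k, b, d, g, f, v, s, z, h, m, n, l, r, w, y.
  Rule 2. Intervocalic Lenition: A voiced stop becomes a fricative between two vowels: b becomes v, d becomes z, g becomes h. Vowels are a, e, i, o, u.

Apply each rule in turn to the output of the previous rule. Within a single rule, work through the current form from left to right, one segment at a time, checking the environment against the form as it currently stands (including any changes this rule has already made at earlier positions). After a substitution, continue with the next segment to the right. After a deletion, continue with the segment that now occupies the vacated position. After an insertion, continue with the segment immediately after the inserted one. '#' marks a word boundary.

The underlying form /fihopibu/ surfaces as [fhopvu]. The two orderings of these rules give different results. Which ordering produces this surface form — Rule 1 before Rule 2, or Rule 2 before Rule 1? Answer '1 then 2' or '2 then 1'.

Order 1 then 2:
  1 Medial Vowel Deletion: [fihopibu] → [fhopbu]
  2 Intervocalic Lenition: no change — [fhopbu]
  result: [fhopbu]
Order 2 then 1:
  2 Intervocalic Lenition: [fihopibu] → [fihopivu]
  1 Medial Vowel Deletion: [fihopivu] → [fhopvu]
  result: [fhopvu]

2 then 1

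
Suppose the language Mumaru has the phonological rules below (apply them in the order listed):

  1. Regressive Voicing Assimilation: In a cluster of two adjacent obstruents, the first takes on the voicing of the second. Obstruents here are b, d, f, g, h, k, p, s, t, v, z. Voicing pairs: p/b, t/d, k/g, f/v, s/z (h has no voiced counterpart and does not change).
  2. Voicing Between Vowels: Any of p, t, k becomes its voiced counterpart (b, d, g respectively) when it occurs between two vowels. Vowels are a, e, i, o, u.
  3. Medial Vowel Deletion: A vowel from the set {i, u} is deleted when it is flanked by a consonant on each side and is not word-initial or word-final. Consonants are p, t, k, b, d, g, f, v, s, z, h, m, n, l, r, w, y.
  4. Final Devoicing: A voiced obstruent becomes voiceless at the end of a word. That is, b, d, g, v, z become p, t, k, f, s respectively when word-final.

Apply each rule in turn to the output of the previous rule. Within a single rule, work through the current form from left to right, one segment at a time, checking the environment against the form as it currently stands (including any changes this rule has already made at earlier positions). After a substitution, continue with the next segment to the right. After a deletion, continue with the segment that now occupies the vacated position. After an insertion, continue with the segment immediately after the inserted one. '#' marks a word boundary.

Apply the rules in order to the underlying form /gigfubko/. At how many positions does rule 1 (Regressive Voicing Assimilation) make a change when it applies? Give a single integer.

1 Regressive Voicing Assimilation: [gigfubko] → [gikfupko]
2 Voicing Between Vowels: no change — [gikfupko]
3 Medial Vowel Deletion: [gikfupko] → [gkfpko]
4 Final Devoicing: no change — [gkfpko]
Rule 1 changed 2 position(s).

2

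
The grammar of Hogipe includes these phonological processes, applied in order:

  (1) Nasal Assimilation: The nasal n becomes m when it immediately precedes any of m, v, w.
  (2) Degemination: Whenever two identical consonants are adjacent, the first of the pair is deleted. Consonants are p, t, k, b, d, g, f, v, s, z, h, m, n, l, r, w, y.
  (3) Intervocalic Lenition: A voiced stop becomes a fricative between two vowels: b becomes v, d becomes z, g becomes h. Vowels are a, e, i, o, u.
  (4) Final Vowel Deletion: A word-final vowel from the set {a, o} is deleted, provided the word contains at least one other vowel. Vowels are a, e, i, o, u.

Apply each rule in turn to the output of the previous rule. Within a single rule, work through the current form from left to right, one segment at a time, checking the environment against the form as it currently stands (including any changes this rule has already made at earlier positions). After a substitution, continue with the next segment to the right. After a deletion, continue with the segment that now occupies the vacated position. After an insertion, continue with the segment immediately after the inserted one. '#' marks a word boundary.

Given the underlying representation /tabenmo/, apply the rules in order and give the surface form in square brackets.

(1) Nasal Assimilation: [tabenmo] → [tabemmo]
(2) Degemination: [tabemmo] → [tabemo]
(3) Intervocalic Lenition: [tabemo] → [tavemo]
(4) Final Vowel Deletion: [tavemo] → [tavem]

[tavem]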